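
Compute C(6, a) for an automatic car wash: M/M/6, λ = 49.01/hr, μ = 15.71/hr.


a = λ/μ = 3.1197; ρ = a/6 = 0.5199
P₀ = 0.043249 (from M/M/c formula)
C(c,a) = [a^c/(c!(1−ρ))]·P₀ = [921.83057/(720·0.4801)]·0.043249
= 2.66703·0.043249 = 0.115345

Final: 0.115345


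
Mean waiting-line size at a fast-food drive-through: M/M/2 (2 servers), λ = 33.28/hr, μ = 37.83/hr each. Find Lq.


a = λ/μ = 0.8797; ρ = a/2 = 0.4399
P₀ = 0.389021
Lq = P₀·a^c·ρ / (c!·(1−ρ)²) = 0.389021·0.77392·0.4399/(2·0.31375)
= 0.21104

Final: 0.21104


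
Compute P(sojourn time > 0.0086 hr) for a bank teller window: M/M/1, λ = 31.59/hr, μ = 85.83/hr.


W ~ Exponential(μ−λ) for M/M/1.
μ − λ = 85.83 − 31.59 = 54.2400
P(W > t) = e^{−(μ−λ)t} = e^{−0.4665} = 0.627216

Final: 0.627216


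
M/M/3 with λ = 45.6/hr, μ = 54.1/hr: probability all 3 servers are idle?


a = λ/μ = 45.6/54.1 = 0.8429; ρ = a/c = 0.2810
Σ_{k=0}^{2} a^k/k! (terms k=0..2) = 1.00000 + 0.84288 + 0.35523 = 2.19811
Tail: a^3/(3!(1−ρ)) = 0.59883/(6·0.7190) = 0.13880
P₀ = 1/(2.19811 + 0.13880) = 1/2.33691 = 0.427915

Final: 0.427915


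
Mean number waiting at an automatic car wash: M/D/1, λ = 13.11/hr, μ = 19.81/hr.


ρ = 13.11/19.81 = 0.6618
M/D/1: Lq = ρ²/(2(1−ρ)) = 0.4380/(2·0.3382) = 0.64746

Final: 0.64746


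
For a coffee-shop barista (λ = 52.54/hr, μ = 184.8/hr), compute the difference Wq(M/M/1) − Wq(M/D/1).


ρ = 52.54/184.8 = 0.2843
Wq(M/M/1) = ρ/(μ−λ) = 0.2843/132.26 = 0.002150 hr
Wq(M/D/1) = ρ/(2(μ−λ)) = 0.001075 hr
Savings = 0.002150 − 0.001075 = 0.001075 hr

Final: 0.001075 hr


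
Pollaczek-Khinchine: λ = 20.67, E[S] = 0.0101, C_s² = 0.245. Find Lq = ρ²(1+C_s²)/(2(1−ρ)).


ρ = λ·E[S] = 20.67·0.0101 = 0.2088
Lq = ρ²(1+C_s²)/(2(1−ρ)) = 0.04358·(1+0.245)/(2·0.7912)
= 0.04358·1.2450/1.5825 = 0.03429

Final: 0.03429


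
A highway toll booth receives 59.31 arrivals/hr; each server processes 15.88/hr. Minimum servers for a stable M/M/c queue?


Stability requires cμ > λ ⇔ c > λ/μ.
λ/μ = 59.31/15.88 = 3.7349
Minimum integer c = ⌊3.7349⌋ + 1 = 4
Check: 4·15.88 = 63.52 > 59.31, while 3·15.88 = 47.64 ≤ 59.31

Final: 4 servers


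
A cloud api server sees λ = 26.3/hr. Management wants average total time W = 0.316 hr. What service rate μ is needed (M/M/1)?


W = 1/(μ−λ) ⇒ μ − λ = 1/W = 1/0.316 = 3.1646
μ = λ + 1/W = 26.3 + 3.1646 = 29.4646 per hr

Final: 29.4646 /hr


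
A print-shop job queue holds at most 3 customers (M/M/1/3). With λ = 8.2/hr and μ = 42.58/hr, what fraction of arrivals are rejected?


ρ = λ/μ = 8.2/42.58 = 0.1926
P_K = (1−ρ)ρ^K/(1−ρ^(K+1)) = (0.8074·0.007142)/(1 − 0.001375)
= 0.005767/0.998625 = 0.005775

Final: 0.005775


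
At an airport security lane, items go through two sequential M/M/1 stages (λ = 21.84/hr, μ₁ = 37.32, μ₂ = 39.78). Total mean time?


Each node sees arrival rate λ = 21.84/hr (tandem ⇒ throughput preserved).
W₁ = 1/(μ₁−λ) = 1/(37.32−21.84) = 0.06460 hr
W₂ = 1/(μ₂−λ) = 1/(39.78−21.84) = 0.05574 hr
W_total = W₁ + W₂ = 0.06460 + 0.05574 = 0.12034 hr

Final: 0.12034 hr


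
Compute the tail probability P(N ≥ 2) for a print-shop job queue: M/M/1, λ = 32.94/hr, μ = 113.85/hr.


ρ = 32.94/113.85 = 0.2893
P(N ≥ n) = ρ^n = 0.2893^2 = 0.083711

Final: 0.083711


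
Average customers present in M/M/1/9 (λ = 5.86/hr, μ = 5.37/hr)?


ρ = 5.86/5.37 = 1.0912
L = ρ[1 − (K+1)ρ^K + Kρ^(K+1)] / [(1−ρ)(1−ρ^(K+1))]
Numerator: 1.0912·(1 − 10·2.194371 + 9·2.394602) = 0.663162
Denominator: (-0.09125)·(-1.394602) = 0.127254
L = 0.663162/0.127254 = 5.2113

Final: 5.2113


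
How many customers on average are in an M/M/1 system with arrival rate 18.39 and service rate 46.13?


ρ = λ/μ = 18.39/46.13 = 0.3987
L = ρ/(1−ρ) = 0.3987/(1 − 0.3987) = 0.3987/0.6013 = 0.6629

Final: 0.6629


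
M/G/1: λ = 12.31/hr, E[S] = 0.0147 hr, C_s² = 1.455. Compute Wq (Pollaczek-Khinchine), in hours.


ρ = λ·E[S] = 12.31·0.0147 = 0.1810
E[S²] = E[S]²(1+C_s²) = 0.0147²·(1+1.455) = 0.0005305
Wq = λ·E[S²]/(2(1−ρ)) = 12.31·0.0005305/(2·0.8190) = 0.003987 hr

Final: 0.003987 hr


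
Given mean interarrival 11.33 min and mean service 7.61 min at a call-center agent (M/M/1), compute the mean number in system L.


λ = 60/11.33 = 5.2957 /hr
μ = 60/7.61 = 7.8844 /hr
ρ = λ/μ = 5.2957/7.8844 = 0.6717
L = ρ/(1−ρ) = 0.6717/0.3283 = 2.0457

Final: 2.0457


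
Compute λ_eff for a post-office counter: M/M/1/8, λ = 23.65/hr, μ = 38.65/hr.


ρ = 0.6119; P_K = (1−ρ)ρ^8/(1−ρ^9) = 0.007721
λ_eff = λ(1 − P_K) = 23.65·(1 − 0.007721) = 23.65·0.992279 = 23.4674 /hr

Final: 23.4674 /hr


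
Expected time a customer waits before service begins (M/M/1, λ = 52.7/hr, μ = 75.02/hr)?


ρ = 52.7/75.02 = 0.7025
Wq = ρ/(μ−λ) = 0.7025/(75.02 − 52.7) = 0.7025/22.32 = 0.03147 hr

Final: 0.03147 hr


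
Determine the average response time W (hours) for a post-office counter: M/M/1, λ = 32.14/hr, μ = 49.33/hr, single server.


W = 1/(μ−λ) = 1/(49.33 − 32.14) = 1/17.19 = 0.05817 hr

Final: 0.05817 hr


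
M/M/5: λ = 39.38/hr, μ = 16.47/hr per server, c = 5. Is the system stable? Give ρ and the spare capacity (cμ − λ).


Total capacity cμ = 5·16.47 = 82.35/hr
ρ = λ/(cμ) = 39.38/82.35 = 0.4782
Stable ⇔ ρ < 1: YES
Spare capacity = cμ − λ = 82.35 − 39.38 = 42.97/hr

Final: ρ = 0.4782; stable; margin = 42.97/hr


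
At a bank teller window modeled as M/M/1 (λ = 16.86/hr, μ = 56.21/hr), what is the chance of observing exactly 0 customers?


ρ = 16.86/56.21 = 0.2999
P_n = (1−ρ)·ρ^n = (1 − 0.2999)·0.2999^0 = 0.7001·1.000000 = 0.700053

Final: 0.700053


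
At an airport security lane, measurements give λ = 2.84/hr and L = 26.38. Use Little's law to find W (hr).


W = L/λ = 26.38/2.84 = 9.2887 hr

Final: 9.2887 hr


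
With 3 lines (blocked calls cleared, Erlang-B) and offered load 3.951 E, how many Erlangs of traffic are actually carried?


B(3,3.951) = 0.446241 (Erlang-B)
Carried load = a(1 − B) = 3.951·(1 − 0.446241) = 3.951·0.553759 = 2.1879 E

Final: 2.1879 Erlangs


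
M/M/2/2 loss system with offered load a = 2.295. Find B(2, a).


B(c,a) = (a^c/c!) / Σ_{k=0}^{c} a^k/k!
a^2/2! = 2.633512
Σ terms (k=0..2): 1.00000 + 2.29500 + 2.63351 = 5.928513
B = 2.633512/5.928513 = 0.444211

Final: 0.444211


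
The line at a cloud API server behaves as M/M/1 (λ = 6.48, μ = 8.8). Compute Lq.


ρ = 6.48/8.8 = 0.7364
Lq = ρ²/(1−ρ) = 0.5422/0.2636 = 2.0567

Final: 2.0567


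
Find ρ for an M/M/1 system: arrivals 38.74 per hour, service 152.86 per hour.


ρ = λ/μ = 38.74/152.86 = 0.2534

Final: 0.2534


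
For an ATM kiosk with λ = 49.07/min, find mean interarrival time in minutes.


Mean interarrival time = 1/λ = 1/49.07 minute = 0.02038 minute
In minutes: 0.02038 × 1 = 0.02038 min

Final: 0.02038 min


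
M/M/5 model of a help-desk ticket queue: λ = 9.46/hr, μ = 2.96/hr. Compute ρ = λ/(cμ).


ρ = λ/(cμ) = 9.46/(5·2.96) = 9.46/14.80 = 0.6392

Final: 0.6392


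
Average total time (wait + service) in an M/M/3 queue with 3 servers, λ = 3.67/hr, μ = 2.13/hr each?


a = 1.7230; ρ = 0.5743; P₀ = 0.161026
Lq = P₀·a^c·ρ/(c!(1−ρ)²) = 0.43514
Wq = Lq/λ = 0.43514/3.67 = 0.11857 hr
W = Wq + 1/μ = 0.11857 + 0.46948 = 0.58805 hr

Final: 0.58805 hr


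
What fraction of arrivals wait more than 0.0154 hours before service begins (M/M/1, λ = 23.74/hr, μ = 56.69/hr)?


ρ = 23.74/56.69 = 0.4188
P(Wq > t) = ρ·e^{−(μ−λ)t} = 0.4188·e^{−0.5074}
= 0.4188·0.602041 = 0.252116

Final: 0.252116


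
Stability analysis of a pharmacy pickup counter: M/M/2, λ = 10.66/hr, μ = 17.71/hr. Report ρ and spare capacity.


Total capacity cμ = 2·17.71 = 35.42/hr
ρ = λ/(cμ) = 10.66/35.42 = 0.3010
Stable ⇔ ρ < 1: YES
Spare capacity = cμ − λ = 35.42 − 10.66 = 24.76/hr

Final: ρ = 0.3010; stable; margin = 24.76/hr


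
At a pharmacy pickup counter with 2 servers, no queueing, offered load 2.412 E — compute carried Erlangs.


B(2,2.412) = 0.460201 (Erlang-B)
Carried load = a(1 − B) = 2.412·(1 − 0.460201) = 2.412·0.539799 = 1.3020 E

Final: 1.3020 Erlangs


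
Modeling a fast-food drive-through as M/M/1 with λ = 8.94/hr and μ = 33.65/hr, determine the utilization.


ρ = λ/μ = 8.94/33.65 = 0.2657

Final: 0.2657


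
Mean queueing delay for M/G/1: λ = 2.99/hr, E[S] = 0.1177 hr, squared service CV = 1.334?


ρ = λ·E[S] = 2.99·0.1177 = 0.3519
E[S²] = E[S]²(1+C_s²) = 0.1177²·(1+1.334) = 0.032334
Wq = λ·E[S²]/(2(1−ρ)) = 2.99·0.032334/(2·0.6481) = 0.07459 hr

Final: 0.07459 hr


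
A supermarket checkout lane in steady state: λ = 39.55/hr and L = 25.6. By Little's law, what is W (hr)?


W = L/λ = 25.6/39.55 = 0.6473 hr

Final: 0.6473 hr


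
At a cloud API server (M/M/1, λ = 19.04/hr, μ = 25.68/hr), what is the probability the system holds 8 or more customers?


ρ = 19.04/25.68 = 0.7414
P(N ≥ n) = ρ^n = 0.7414^8 = 0.091322

Final: 0.091322


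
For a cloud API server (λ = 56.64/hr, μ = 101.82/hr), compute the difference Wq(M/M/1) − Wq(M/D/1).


ρ = 56.64/101.82 = 0.5563
Wq(M/M/1) = ρ/(μ−λ) = 0.5563/45.18 = 0.01231 hr
Wq(M/D/1) = ρ/(2(μ−λ)) = 0.006156 hr
Savings = 0.01231 − 0.006156 = 0.006156 hr

Final: 0.006156 hr


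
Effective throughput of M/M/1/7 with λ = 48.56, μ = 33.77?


ρ = 1.4380; P_K = (1−ρ)ρ^7/(1−ρ^8) = 0.322197
λ_eff = λ(1 − P_K) = 48.56·(1 − 0.322197) = 48.56·0.677803 = 32.9141 /hr

Final: 32.9141 /hr


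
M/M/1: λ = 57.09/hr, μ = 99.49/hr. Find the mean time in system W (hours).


W = 1/(μ−λ) = 1/(99.49 − 57.09) = 1/42.40 = 0.02358 hr

Final: 0.02358 hr


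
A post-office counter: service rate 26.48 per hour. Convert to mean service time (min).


Mean service time = 1/μ = 1/26.48 hour = 0.03776 hour
In minutes: 0.03776 × 60 = 2.2659 min

Final: 2.2659 min


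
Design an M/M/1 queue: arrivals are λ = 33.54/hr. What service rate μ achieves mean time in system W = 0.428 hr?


W = 1/(μ−λ) ⇒ μ − λ = 1/W = 1/0.428 = 2.3364
μ = λ + 1/W = 33.54 + 2.3364 = 35.8764 per hr

Final: 35.8764 /hr


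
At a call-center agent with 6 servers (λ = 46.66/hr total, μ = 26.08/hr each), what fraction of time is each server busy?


ρ = λ/(cμ) = 46.66/(6·26.08) = 46.66/156.48 = 0.2982

Final: 0.2982


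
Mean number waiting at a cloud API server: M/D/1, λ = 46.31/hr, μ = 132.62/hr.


ρ = 46.31/132.62 = 0.3492
M/D/1: Lq = ρ²/(2(1−ρ)) = 0.1219/(2·0.6508) = 0.09368

Final: 0.09368


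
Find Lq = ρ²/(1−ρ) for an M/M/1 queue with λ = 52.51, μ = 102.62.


ρ = 52.51/102.62 = 0.5117
Lq = ρ²/(1−ρ) = 0.2618/0.4883 = 0.5362

Final: 0.5362


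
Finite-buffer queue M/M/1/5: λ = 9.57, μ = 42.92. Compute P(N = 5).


ρ = λ/μ = 9.57/42.92 = 0.2230
P_K = (1−ρ)ρ^K/(1−ρ^(K+1)) = (0.7770·0.0005511)/(1 − 0.0001229)
= 0.0004282/0.999877 = 0.0004283

Final: 0.0004283


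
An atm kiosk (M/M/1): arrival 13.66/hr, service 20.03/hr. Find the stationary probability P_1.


ρ = 13.66/20.03 = 0.6820
P_n = (1−ρ)·ρ^n = (1 − 0.6820)·0.6820^1 = 0.3180·0.681977 = 0.216884

Final: 0.216884


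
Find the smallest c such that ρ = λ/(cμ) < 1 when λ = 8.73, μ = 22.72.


Stability requires cμ > λ ⇔ c > λ/μ.
λ/μ = 8.73/22.72 = 0.3842
Minimum integer c = ⌊0.3842⌋ + 1 = 1
Check: 1·22.72 = 22.72 > 8.73, while 0·22.72 = 0.00 ≤ 8.73

Final: 1 servers


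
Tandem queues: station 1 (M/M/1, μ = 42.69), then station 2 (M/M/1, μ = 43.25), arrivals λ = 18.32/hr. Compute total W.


Each node sees arrival rate λ = 18.32/hr (tandem ⇒ throughput preserved).
W₁ = 1/(μ₁−λ) = 1/(42.69−18.32) = 0.04103 hr
W₂ = 1/(μ₂−λ) = 1/(43.25−18.32) = 0.04011 hr
W_total = W₁ + W₂ = 0.04103 + 0.04011 = 0.08115 hr

Final: 0.08115 hr


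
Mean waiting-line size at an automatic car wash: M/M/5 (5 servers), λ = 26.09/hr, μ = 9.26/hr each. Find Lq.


a = λ/μ = 2.8175; ρ = a/5 = 0.5635
P₀ = 0.057046
Lq = P₀·a^c·ρ / (c!·(1−ρ)²) = 0.057046·177.54787·0.5635/(120·0.19053)
= 0.24962

Final: 0.24962


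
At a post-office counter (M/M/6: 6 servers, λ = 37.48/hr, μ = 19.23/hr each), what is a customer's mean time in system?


a = 1.9490; ρ = 0.3248; P₀ = 0.142231
Lq = P₀·a^c·ρ/(c!(1−ρ)²) = 0.007717
Wq = Lq/λ = 0.007717/37.48 = 0.0002059 hr
W = Wq + 1/μ = 0.0002059 + 0.05200 = 0.05221 hr

Final: 0.05221 hr


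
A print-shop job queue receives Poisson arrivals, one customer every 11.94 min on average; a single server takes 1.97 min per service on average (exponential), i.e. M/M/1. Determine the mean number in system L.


λ = 60/11.94 = 5.0251 /hr
μ = 60/1.97 = 30.4569 /hr
ρ = λ/μ = 5.0251/30.4569 = 0.1650
L = ρ/(1−ρ) = 0.1650/0.8350 = 0.1976

Final: 0.1976


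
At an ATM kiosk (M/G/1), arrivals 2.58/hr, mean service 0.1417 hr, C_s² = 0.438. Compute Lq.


ρ = λ·E[S] = 2.58·0.1417 = 0.3656
Lq = ρ²(1+C_s²)/(2(1−ρ)) = 0.1337·(1+0.438)/(2·0.6344)
= 0.1337·1.4380/1.2688 = 0.15147

Final: 0.15147


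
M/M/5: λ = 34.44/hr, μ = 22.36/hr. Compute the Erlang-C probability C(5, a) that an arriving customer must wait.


a = λ/μ = 1.5403; ρ = a/5 = 0.3081
P₀ = 0.213933 (from M/M/c formula)
C(c,a) = [a^c/(c!(1−ρ))]·P₀ = [8.66875/(120·0.6919)]·0.213933
= 0.10440·0.213933 = 0.022335

Final: 0.022335


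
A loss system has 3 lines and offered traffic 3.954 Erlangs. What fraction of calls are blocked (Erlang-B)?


B(c,a) = (a^c/c!) / Σ_{k=0}^{c} a^k/k!
a^3/3! = 10.302882
Σ terms (k=0..3): 1.00000 + 3.95400 + 7.81706 + 10.30288 = 23.073940
B = 10.302882/23.073940 = 0.446516

Final: 0.446516


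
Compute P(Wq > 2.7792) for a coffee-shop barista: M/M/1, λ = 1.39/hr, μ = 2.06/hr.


ρ = 1.39/2.06 = 0.6748
P(Wq > t) = ρ·e^{−(μ−λ)t} = 0.6748·e^{−1.8621}
= 0.6748·0.155352 = 0.104825

Final: 0.104825


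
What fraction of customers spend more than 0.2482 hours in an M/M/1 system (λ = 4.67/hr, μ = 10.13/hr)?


W ~ Exponential(μ−λ) for M/M/1.
μ − λ = 10.13 − 4.67 = 5.4600
P(W > t) = e^{−(μ−λ)t} = e^{−1.3552} = 0.257903

Final: 0.257903


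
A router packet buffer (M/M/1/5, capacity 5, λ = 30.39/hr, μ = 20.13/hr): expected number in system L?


ρ = 30.39/20.13 = 1.5097
L = ρ[1 − (K+1)ρ^K + Kρ^(K+1)] / [(1−ρ)(1−ρ^(K+1))]
Numerator: 1.5097·(1 − 6·7.842141 + 5·11.839178) = 19.841887
Denominator: (-0.5097)·(-10.839178) = 5.524589
L = 19.841887/5.524589 = 3.5916

Final: 3.5916


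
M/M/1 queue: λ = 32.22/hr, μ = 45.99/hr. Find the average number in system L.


ρ = λ/μ = 32.22/45.99 = 0.7006
L = ρ/(1−ρ) = 0.7006/(1 − 0.7006) = 0.7006/0.2994 = 2.3399

Final: 2.3399


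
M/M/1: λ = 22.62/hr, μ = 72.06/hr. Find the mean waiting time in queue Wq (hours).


ρ = 22.62/72.06 = 0.3139
Wq = ρ/(μ−λ) = 0.3139/(72.06 − 22.62) = 0.3139/49.44 = 0.006349 hr

Final: 0.006349 hr


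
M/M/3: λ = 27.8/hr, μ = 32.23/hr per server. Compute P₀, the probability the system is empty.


a = λ/μ = 27.8/32.23 = 0.8626; ρ = a/c = 0.2875
Σ_{k=0}^{2} a^k/k! (terms k=0..2) = 1.00000 + 0.86255 + 0.37200 = 2.23455
Tail: a^3/(3!(1−ρ)) = 0.64173/(6·0.7125) = 0.15012
P₀ = 1/(2.23455 + 0.15012) = 1/2.38466 = 0.419346

Final: 0.419346


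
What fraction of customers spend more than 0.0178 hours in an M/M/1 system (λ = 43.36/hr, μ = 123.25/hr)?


W ~ Exponential(μ−λ) for M/M/1.
μ − λ = 123.25 − 43.36 = 79.8900
P(W > t) = e^{−(μ−λ)t} = e^{−1.4220} = 0.241221

Final: 0.241221


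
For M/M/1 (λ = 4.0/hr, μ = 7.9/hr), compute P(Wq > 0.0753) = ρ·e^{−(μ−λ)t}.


ρ = 4.0/7.9 = 0.5063
P(Wq > t) = ρ·e^{−(μ−λ)t} = 0.5063·e^{−0.2937}
= 0.5063·0.745522 = 0.377480

Final: 0.377480


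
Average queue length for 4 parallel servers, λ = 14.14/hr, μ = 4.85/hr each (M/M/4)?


a = λ/μ = 2.9155; ρ = a/4 = 0.7289
P₀ = 0.042738
Lq = P₀·a^c·ρ / (c!·(1−ρ)²) = 0.042738·72.24881·0.7289/(24·0.07351)
= 1.27559

Final: 1.27559


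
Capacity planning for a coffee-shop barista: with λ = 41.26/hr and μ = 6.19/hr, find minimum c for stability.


Stability requires cμ > λ ⇔ c > λ/μ.
λ/μ = 41.26/6.19 = 6.6656
Minimum integer c = ⌊6.6656⌋ + 1 = 7
Check: 7·6.19 = 43.33 > 41.26, while 6·6.19 = 37.14 ≤ 41.26

Final: 7 servers


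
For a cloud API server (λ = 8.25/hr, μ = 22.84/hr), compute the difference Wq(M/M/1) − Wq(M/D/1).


ρ = 8.25/22.84 = 0.3612
Wq(M/M/1) = ρ/(μ−λ) = 0.3612/14.59 = 0.02476 hr
Wq(M/D/1) = ρ/(2(μ−λ)) = 0.01238 hr
Savings = 0.02476 − 0.01238 = 0.01238 hr

Final: 0.01238 hr


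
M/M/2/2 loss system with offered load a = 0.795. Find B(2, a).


B(c,a) = (a^c/c!) / Σ_{k=0}^{c} a^k/k!
a^2/2! = 0.316013
Σ terms (k=0..2): 1.00000 + 0.79500 + 0.31601 = 2.111013
B = 0.316013/2.111013 = 0.149697

Final: 0.149697


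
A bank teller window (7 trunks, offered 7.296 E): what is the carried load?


B(7,7.296) = 0.266989 (Erlang-B)
Carried load = a(1 − B) = 7.296·(1 − 0.266989) = 7.296·0.733011 = 5.3480 E

Final: 5.3480 Erlangs


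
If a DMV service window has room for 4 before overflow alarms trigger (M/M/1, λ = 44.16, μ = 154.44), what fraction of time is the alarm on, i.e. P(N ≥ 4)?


ρ = 44.16/154.44 = 0.2859
P(N ≥ n) = ρ^n = 0.2859^4 = 0.006685

Final: 0.006685


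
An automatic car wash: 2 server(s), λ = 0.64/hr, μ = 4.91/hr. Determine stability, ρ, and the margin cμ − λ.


Total capacity cμ = 2·4.91 = 9.82/hr
ρ = λ/(cμ) = 0.64/9.82 = 0.06517
Stable ⇔ ρ < 1: YES
Spare capacity = cμ − λ = 9.82 − 0.64 = 9.18/hr

Final: ρ = 0.06517; stable; margin = 9.18/hr


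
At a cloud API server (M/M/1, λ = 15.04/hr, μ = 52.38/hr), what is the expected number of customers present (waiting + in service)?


ρ = λ/μ = 15.04/52.38 = 0.2871
L = ρ/(1−ρ) = 0.2871/(1 − 0.2871) = 0.2871/0.7129 = 0.4028

Final: 0.4028


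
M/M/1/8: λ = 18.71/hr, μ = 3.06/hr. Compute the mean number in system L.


ρ = 18.71/3.06 = 6.1144
L = ρ[1 − (K+1)ρ^K + Kρ^(K+1)] / [(1−ρ)(1−ρ^(K+1))]
Numerator: 6.1144·(1 − 9·1953524.616397 + 8·11944590.056466) = 476768708.564308
Denominator: (-5.1144)·(-11944589.056466) = 61089156.448920
L = 476768708.564308/61089156.448920 = 7.8045

Final: 7.8045


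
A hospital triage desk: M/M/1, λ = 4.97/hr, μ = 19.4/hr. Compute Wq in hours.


ρ = 4.97/19.4 = 0.2562
Wq = ρ/(μ−λ) = 0.2562/(19.4 − 4.97) = 0.2562/14.43 = 0.01775 hr

Final: 0.01775 hr


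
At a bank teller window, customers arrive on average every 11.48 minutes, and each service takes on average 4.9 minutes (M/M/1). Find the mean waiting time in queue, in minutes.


λ = 60/11.48 = 5.2265 /hr
μ = 60/4.9 = 12.2449 /hr
ρ = λ/μ = 5.2265/12.2449 = 0.4268
Wq = ρ/(μ−λ) = 0.4268/(12.2449−5.2265) = 0.06082 hr
In minutes: 0.06082·60 = 3.649 min

Final: 3.649 min


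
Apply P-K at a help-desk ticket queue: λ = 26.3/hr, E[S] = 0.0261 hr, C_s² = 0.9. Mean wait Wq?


ρ = λ·E[S] = 26.3·0.0261 = 0.6864
E[S²] = E[S]²(1+C_s²) = 0.0261²·(1+0.9) = 0.001294
Wq = λ·E[S²]/(2(1−ρ)) = 26.3·0.001294/(2·0.3136) = 0.05428 hr

Final: 0.05428 hr


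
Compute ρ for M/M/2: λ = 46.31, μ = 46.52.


ρ = λ/(cμ) = 46.31/(2·46.52) = 46.31/93.04 = 0.4977

Final: 0.4977


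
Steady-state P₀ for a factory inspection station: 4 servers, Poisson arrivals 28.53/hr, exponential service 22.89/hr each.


a = λ/μ = 28.53/22.89 = 1.2464; ρ = a/c = 0.3116
Σ_{k=0}^{3} a^k/k! (terms k=0..3) = 1.00000 + 1.24640 + 0.77675 + 0.32271 = 3.34586
Tail: a^4/(4!(1−ρ)) = 2.41337/(24·0.6884) = 0.14607
P₀ = 1/(3.34586 + 0.14607) = 1/3.49193 = 0.286374

Final: 0.286374


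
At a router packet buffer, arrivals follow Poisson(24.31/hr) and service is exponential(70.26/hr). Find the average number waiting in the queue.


ρ = 24.31/70.26 = 0.3460
Lq = ρ²/(1−ρ) = 0.1197/0.6540 = 0.1831

Final: 0.1831


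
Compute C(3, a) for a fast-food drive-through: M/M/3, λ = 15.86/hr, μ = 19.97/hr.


a = λ/μ = 0.7942; ρ = a/3 = 0.2647
P₀ = 0.449821 (from M/M/c formula)
C(c,a) = [a^c/(c!(1−ρ))]·P₀ = [0.50093/(6·0.7353)]·0.449821
= 0.11355·0.449821 = 0.051076

Final: 0.051076


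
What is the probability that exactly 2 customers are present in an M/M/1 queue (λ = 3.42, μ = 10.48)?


ρ = 3.42/10.48 = 0.3263
P_n = (1−ρ)·ρ^n = (1 − 0.3263)·0.3263^2 = 0.6737·0.106495 = 0.071742

Final: 0.071742


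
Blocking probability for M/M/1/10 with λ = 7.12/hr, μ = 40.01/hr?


ρ = λ/μ = 7.12/40.01 = 0.1780
P_K = (1−ρ)ρ^K/(1−ρ^(K+1)) = (0.8220·0.00000003185)/(1 − 0.000000005668)
= 0.00000002618/1.000000 = 0.00000002618

Final: 0.00000002618


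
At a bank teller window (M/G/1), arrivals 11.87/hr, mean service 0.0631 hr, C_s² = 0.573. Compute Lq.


ρ = λ·E[S] = 11.87·0.0631 = 0.7490
Lq = ρ²(1+C_s²)/(2(1−ρ)) = 0.5610·(1+0.573)/(2·0.2510)
= 0.5610·1.5730/0.5020 = 1.75784

Final: 1.75784


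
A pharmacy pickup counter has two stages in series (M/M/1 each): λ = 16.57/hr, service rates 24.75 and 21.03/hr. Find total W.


Each node sees arrival rate λ = 16.57/hr (tandem ⇒ throughput preserved).
W₁ = 1/(μ₁−λ) = 1/(24.75−16.57) = 0.12225 hr
W₂ = 1/(μ₂−λ) = 1/(21.03−16.57) = 0.22422 hr
W_total = W₁ + W₂ = 0.12225 + 0.22422 = 0.34646 hr

Final: 0.34646 hr


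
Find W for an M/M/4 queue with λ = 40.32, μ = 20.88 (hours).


a = 1.9310; ρ = 0.4828; P₀ = 0.140535
Lq = P₀·a^c·ρ/(c!(1−ρ)²) = 0.14692
Wq = Lq/λ = 0.14692/40.32 = 0.003644 hr
W = Wq + 1/μ = 0.003644 + 0.04789 = 0.05154 hr

Final: 0.05154 hr


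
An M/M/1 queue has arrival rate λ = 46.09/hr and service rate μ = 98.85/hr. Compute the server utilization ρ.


ρ = λ/μ = 46.09/98.85 = 0.4663

Final: 0.4663


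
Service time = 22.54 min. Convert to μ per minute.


μ = 1/(service time) in consistent units.
1 minute = 1 min, so μ = 1/22.54 = 0.04437 per minute

Final: 0.04437 /min


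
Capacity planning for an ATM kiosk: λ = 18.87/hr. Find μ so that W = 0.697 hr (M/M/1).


W = 1/(μ−λ) ⇒ μ − λ = 1/W = 1/0.697 = 1.4347
μ = λ + 1/W = 18.87 + 1.4347 = 20.3047 per hr

Final: 20.3047 /hr


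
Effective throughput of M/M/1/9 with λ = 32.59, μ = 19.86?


ρ = 1.6410; P_K = (1−ρ)ρ^9/(1−ρ^10) = 0.393389
λ_eff = λ(1 − P_K) = 32.59·(1 − 0.393389) = 32.59·0.606611 = 19.7695 /hr

Final: 19.7695 /hr


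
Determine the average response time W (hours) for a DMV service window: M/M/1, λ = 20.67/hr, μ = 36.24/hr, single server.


W = 1/(μ−λ) = 1/(36.24 − 20.67) = 1/15.57 = 0.06423 hr

Final: 0.06423 hr


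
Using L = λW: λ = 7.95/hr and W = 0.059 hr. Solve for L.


L = λW = 7.95·0.059 = 0.4690

Final: 0.4690


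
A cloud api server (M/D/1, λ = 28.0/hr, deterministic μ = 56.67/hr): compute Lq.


ρ = 28.0/56.67 = 0.4941
M/D/1: Lq = ρ²/(2(1−ρ)) = 0.2441/(2·0.5059) = 0.24127

Final: 0.24127


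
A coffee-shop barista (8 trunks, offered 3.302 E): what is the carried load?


B(8,3.302) = 0.012992 (Erlang-B)
Carried load = a(1 − B) = 3.302·(1 − 0.012992) = 3.302·0.987008 = 3.2591 E

Final: 3.2591 Erlangs


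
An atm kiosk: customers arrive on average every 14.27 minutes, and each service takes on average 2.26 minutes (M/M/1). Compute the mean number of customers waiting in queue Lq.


λ = 60/14.27 = 4.2046 /hr
μ = 60/2.26 = 26.5487 /hr
ρ = λ/μ = 4.2046/26.5487 = 0.1584
Lq = ρ²/(1−ρ) = 0.02508/0.8416 = 0.02980

Final: 0.02980


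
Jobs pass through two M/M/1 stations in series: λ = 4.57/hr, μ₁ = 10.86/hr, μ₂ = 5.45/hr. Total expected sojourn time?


Each node sees arrival rate λ = 4.57/hr (tandem ⇒ throughput preserved).
W₁ = 1/(μ₁−λ) = 1/(10.86−4.57) = 0.15898 hr
W₂ = 1/(μ₂−λ) = 1/(5.45−4.57) = 1.13636 hr
W_total = W₁ + W₂ = 0.15898 + 1.13636 = 1.29535 hr

Final: 1.29535 hr


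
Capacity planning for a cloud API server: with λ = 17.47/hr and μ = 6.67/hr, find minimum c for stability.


Stability requires cμ > λ ⇔ c > λ/μ.
λ/μ = 17.47/6.67 = 2.6192
Minimum integer c = ⌊2.6192⌋ + 1 = 3
Check: 3·6.67 = 20.01 > 17.47, while 2·6.67 = 13.34 ≤ 17.47

Final: 3 servers


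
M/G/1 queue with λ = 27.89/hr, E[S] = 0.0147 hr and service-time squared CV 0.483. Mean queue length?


ρ = λ·E[S] = 27.89·0.0147 = 0.4100
Lq = ρ²(1+C_s²)/(2(1−ρ)) = 0.1681·(1+0.483)/(2·0.5900)
= 0.1681·1.4830/1.1800 = 0.21124

Final: 0.21124


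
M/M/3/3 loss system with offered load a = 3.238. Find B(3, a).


B(c,a) = (a^c/c!) / Σ_{k=0}^{c} a^k/k!
a^3/3! = 5.658213
Σ terms (k=0..3): 1.00000 + 3.23800 + 5.24232 + 5.65821 = 15.138535
B = 5.658213/15.138535 = 0.373762

Final: 0.373762


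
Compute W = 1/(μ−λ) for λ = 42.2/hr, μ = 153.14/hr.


W = 1/(μ−λ) = 1/(153.14 − 42.2) = 1/110.94 = 0.009014 hr

Final: 0.009014 hr


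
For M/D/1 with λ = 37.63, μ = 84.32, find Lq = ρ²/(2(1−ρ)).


ρ = 37.63/84.32 = 0.4463
M/D/1: Lq = ρ²/(2(1−ρ)) = 0.1992/(2·0.5537) = 0.17984

Final: 0.17984


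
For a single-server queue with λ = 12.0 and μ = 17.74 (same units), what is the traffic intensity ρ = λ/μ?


ρ = λ/μ = 12.0/17.74 = 0.6764

Final: 0.6764


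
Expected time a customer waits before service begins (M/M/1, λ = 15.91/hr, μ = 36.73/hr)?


ρ = 15.91/36.73 = 0.4332
Wq = ρ/(μ−λ) = 0.4332/(36.73 − 15.91) = 0.4332/20.82 = 0.02081 hr

Final: 0.02081 hr


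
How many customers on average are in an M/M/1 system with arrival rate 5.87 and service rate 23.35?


ρ = λ/μ = 5.87/23.35 = 0.2514
L = ρ/(1−ρ) = 0.2514/(1 − 0.2514) = 0.2514/0.7486 = 0.3358

Final: 0.3358


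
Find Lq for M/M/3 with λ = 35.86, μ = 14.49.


a = λ/μ = 2.4748; ρ = a/3 = 0.8249
P₀ = 0.047693
Lq = P₀·a^c·ρ / (c!·(1−ρ)²) = 0.047693·15.15743·0.8249/(6·0.03065)
= 3.24307

Final: 3.24307


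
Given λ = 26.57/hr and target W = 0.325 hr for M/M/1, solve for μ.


W = 1/(μ−λ) ⇒ μ − λ = 1/W = 1/0.325 = 3.0769
μ = λ + 1/W = 26.57 + 3.0769 = 29.6469 per hr

Final: 29.6469 /hr


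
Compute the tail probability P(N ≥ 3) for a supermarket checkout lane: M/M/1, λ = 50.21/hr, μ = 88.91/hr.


ρ = 50.21/88.91 = 0.5647
P(N ≥ n) = ρ^n = 0.5647^3 = 0.180102

Final: 0.180102


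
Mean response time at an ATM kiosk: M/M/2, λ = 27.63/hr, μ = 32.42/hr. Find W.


a = 0.8523; ρ = 0.4261; P₀ = 0.402401
Lq = P₀·a^c·ρ/(c!(1−ρ)²) = 0.18909
Wq = Lq/λ = 0.18909/27.63 = 0.006844 hr
W = Wq + 1/μ = 0.006844 + 0.03085 = 0.03769 hr

Final: 0.03769 hr


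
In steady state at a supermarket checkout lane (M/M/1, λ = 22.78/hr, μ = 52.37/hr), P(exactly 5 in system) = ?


ρ = 22.78/52.37 = 0.4350
P_n = (1−ρ)·ρ^n = (1 − 0.4350)·0.4350^5 = 0.5650·0.015572 = 0.008799

Final: 0.008799


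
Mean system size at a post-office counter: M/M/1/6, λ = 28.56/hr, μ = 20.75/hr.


ρ = 28.56/20.75 = 1.3764
L = ρ[1 − (K+1)ρ^K + Kρ^(K+1)] / [(1−ρ)(1−ρ^(K+1))]
Numerator: 1.3764·(1 − 7·6.798931 + 6·9.357950) = 13.151618
Denominator: (-0.3764)·(-8.357950) = 3.145811
L = 13.151618/3.145811 = 4.1807

Final: 4.1807


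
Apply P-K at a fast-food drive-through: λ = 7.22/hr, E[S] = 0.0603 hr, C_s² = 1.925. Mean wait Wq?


ρ = λ·E[S] = 7.22·0.0603 = 0.4354
E[S²] = E[S]²(1+C_s²) = 0.0603²·(1+1.925) = 0.010636
Wq = λ·E[S²]/(2(1−ρ)) = 7.22·0.010636/(2·0.5646) = 0.06800 hr

Final: 0.06800 hr


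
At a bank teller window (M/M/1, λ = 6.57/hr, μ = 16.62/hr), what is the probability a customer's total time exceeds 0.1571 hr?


W ~ Exponential(μ−λ) for M/M/1.
μ − λ = 16.62 − 6.57 = 10.0500
P(W > t) = e^{−(μ−λ)t} = e^{−1.5789} = 0.206211

Final: 0.206211


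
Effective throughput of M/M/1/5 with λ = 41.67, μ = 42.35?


ρ = 0.9839; P_K = (1−ρ)ρ^5/(1−ρ^6) = 0.159996
λ_eff = λ(1 − P_K) = 41.67·(1 − 0.159996) = 41.67·0.840004 = 35.0030 /hr

Final: 35.0030 /hr


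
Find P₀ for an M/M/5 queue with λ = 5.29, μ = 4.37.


a = λ/μ = 5.29/4.37 = 1.2105; ρ = a/c = 0.2421
Σ_{k=0}^{4} a^k/k! (terms k=0..4) = 1.00000 + 1.21053 + 0.73269 + 0.29565 + 0.08947 = 3.32833
Tail: a^5/(5!(1−ρ)) = 2.59939/(120·0.7579) = 0.02858
P₀ = 1/(3.32833 + 0.02858) = 1/3.35691 = 0.297893

Final: 0.297893


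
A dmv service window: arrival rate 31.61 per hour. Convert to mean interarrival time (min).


Mean interarrival time = 1/λ = 1/31.61 hour = 0.03164 hour
In minutes: 0.03164 × 60 = 1.8981 min

Final: 1.8981 min


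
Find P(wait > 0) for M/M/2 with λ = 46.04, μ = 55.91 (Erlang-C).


a = λ/μ = 0.8235; ρ = a/2 = 0.4117
P₀ = 0.416698 (from M/M/c formula)
C(c,a) = [a^c/(c!(1−ρ))]·P₀ = [0.67810/(2·0.5883)]·0.416698
= 0.57635·0.416698 = 0.240165

Final: 0.240165


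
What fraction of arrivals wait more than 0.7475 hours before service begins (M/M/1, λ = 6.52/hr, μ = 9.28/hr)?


ρ = 6.52/9.28 = 0.7026
P(Wq > t) = ρ·e^{−(μ−λ)t} = 0.7026·e^{−2.0631}
= 0.7026·0.127059 = 0.089270

Final: 0.089270


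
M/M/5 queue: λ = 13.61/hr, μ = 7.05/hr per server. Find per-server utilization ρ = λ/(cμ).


ρ = λ/(cμ) = 13.61/(5·7.05) = 13.61/35.25 = 0.3861

Final: 0.3861


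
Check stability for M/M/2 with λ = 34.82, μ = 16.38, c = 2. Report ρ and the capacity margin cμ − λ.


Total capacity cμ = 2·16.38 = 32.76/hr
ρ = λ/(cμ) = 34.82/32.76 = 1.0629
Stable ⇔ ρ < 1: NO
Spare capacity = cμ − λ = 32.76 − 34.82 = -2.06/hr

Final: ρ = 1.0629; unstable; margin = -2.06/hr


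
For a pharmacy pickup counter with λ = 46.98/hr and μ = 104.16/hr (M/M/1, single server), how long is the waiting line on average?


ρ = 46.98/104.16 = 0.4510
Lq = ρ²/(1−ρ) = 0.2034/0.5490 = 0.3706

Final: 0.3706


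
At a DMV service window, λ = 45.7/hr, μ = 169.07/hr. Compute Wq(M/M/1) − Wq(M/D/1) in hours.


ρ = 45.7/169.07 = 0.2703
Wq(M/M/1) = ρ/(μ−λ) = 0.2703/123.37 = 0.002191 hr
Wq(M/D/1) = ρ/(2(μ−λ)) = 0.001095 hr
Savings = 0.002191 − 0.001095 = 0.001095 hr

Final: 0.001095 hr


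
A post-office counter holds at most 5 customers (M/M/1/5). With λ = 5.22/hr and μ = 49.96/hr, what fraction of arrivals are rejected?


ρ = λ/μ = 5.22/49.96 = 0.1045
P_K = (1−ρ)ρ^K/(1−ρ^(K+1)) = (0.8955·0.00001245)/(1 − 0.000001301)
= 0.00001115/0.999999 = 0.00001115

Final: 0.00001115


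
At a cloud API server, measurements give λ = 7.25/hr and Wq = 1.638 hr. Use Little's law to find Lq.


Lq = λWq = 7.25·1.638 = 11.8755

Final: 11.8755


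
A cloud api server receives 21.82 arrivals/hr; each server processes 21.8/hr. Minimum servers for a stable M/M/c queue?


Stability requires cμ > λ ⇔ c > λ/μ.
λ/μ = 21.82/21.8 = 1.0009
Minimum integer c = ⌊1.0009⌋ + 1 = 2
Check: 2·21.8 = 43.60 > 21.82, while 1·21.8 = 21.80 ≤ 21.82

Final: 2 servers


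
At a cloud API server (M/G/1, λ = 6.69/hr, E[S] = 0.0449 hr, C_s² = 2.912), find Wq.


ρ = λ·E[S] = 6.69·0.0449 = 0.3004
E[S²] = E[S]²(1+C_s²) = 0.0449²·(1+2.912) = 0.007887
Wq = λ·E[S²]/(2(1−ρ)) = 6.69·0.007887/(2·0.6996) = 0.03771 hr

Final: 0.03771 hr


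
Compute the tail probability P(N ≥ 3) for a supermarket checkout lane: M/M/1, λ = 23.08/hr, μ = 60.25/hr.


ρ = 23.08/60.25 = 0.3831
P(N ≥ n) = ρ^n = 0.3831^3 = 0.056213

Final: 0.056213


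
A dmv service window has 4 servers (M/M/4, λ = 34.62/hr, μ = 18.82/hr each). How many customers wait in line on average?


a = λ/μ = 1.8395; ρ = a/4 = 0.4599
P₀ = 0.154984
Lq = P₀·a^c·ρ / (c!·(1−ρ)²) = 0.154984·11.45064·0.4599/(24·0.29173)
= 0.11657

Final: 0.11657


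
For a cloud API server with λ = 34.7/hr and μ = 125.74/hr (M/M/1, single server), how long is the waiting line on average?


ρ = 34.7/125.74 = 0.2760
Lq = ρ²/(1−ρ) = 0.07616/0.7240 = 0.1052

Final: 0.1052


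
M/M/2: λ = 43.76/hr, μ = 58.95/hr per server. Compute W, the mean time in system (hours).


a = 0.7423; ρ = 0.3712; P₀ = 0.458617
Lq = P₀·a^c·ρ/(c!(1−ρ)²) = 0.11860
Wq = Lq/λ = 0.11860/43.76 = 0.002710 hr
W = Wq + 1/μ = 0.002710 + 0.01696 = 0.01967 hr

Final: 0.01967 hr


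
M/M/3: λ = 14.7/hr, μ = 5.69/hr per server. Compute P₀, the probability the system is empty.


a = λ/μ = 14.7/5.69 = 2.5835; ρ = a/c = 0.8612
Σ_{k=0}^{2} a^k/k! (terms k=0..2) = 1.00000 + 2.58348 + 3.33718 = 6.92066
Tail: a^3/(3!(1−ρ)) = 17.24309/(6·0.1388) = 20.69899
P₀ = 1/(6.92066 + 20.69899) = 1/27.61965 = 0.036206

Final: 0.036206


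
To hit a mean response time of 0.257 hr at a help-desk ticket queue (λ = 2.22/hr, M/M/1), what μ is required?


W = 1/(μ−λ) ⇒ μ − λ = 1/W = 1/0.257 = 3.8911
μ = λ + 1/W = 2.22 + 3.8911 = 6.1111 per hr

Final: 6.1111 /hr


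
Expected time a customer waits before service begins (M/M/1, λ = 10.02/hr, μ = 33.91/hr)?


ρ = 10.02/33.91 = 0.2955
Wq = ρ/(μ−λ) = 0.2955/(33.91 − 10.02) = 0.2955/23.89 = 0.01237 hr

Final: 0.01237 hr


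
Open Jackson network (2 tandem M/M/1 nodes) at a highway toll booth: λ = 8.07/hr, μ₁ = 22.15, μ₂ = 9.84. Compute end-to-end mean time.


Each node sees arrival rate λ = 8.07/hr (tandem ⇒ throughput preserved).
W₁ = 1/(μ₁−λ) = 1/(22.15−8.07) = 0.07102 hr
W₂ = 1/(μ₂−λ) = 1/(9.84−8.07) = 0.56497 hr
W_total = W₁ + W₂ = 0.07102 + 0.56497 = 0.63599 hr

Final: 0.63599 hr


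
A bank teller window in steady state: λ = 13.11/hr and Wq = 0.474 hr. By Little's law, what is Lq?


Lq = λWq = 13.11·0.474 = 6.2141

Final: 6.2141


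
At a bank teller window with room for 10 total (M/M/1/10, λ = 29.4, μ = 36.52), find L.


ρ = 29.4/36.52 = 0.8050
L = ρ[1 − (K+1)ρ^K + Kρ^(K+1)] / [(1−ρ)(1−ρ^(K+1))]
Numerator: 0.8050·(1 − 11·0.114331 + 10·0.092041) = 0.533552
Denominator: (0.1950)·(0.907959) = 0.177017
L = 0.533552/0.177017 = 3.0141

Final: 3.0141


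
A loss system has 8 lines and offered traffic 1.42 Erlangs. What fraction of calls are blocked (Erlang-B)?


B(c,a) = (a^c/c!) / Σ_{k=0}^{c} a^k/k!
a^8/8! = 0.0004100
Σ terms (k=0..8): 1.00000 + 1.42000 + 1.00820 + 0.47721 + 0.16941 + 0.04811 + 0.01139 + 0.002310 + 0.0004100 = 4.137045
B = 0.0004100/4.137045 = 0.00009911

Final: 0.00009911


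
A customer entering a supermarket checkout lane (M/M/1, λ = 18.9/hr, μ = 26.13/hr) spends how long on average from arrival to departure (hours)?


W = 1/(μ−λ) = 1/(26.13 − 18.9) = 1/7.23 = 0.1383 hr

Final: 0.1383 hr


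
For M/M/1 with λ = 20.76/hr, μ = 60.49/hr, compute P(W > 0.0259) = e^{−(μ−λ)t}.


W ~ Exponential(μ−λ) for M/M/1.
μ − λ = 60.49 − 20.76 = 39.7300
P(W > t) = e^{−(μ−λ)t} = e^{−1.0290} = 0.357362

Final: 0.357362


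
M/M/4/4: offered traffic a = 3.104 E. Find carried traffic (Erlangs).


B(4,3.104) = 0.217619 (Erlang-B)
Carried load = a(1 − B) = 3.104·(1 − 0.217619) = 3.104·0.782381 = 2.4285 E

Final: 2.4285 Erlangs


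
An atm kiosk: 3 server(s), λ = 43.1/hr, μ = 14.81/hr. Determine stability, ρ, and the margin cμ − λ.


Total capacity cμ = 3·14.81 = 44.43/hr
ρ = λ/(cμ) = 43.1/44.43 = 0.9701
Stable ⇔ ρ < 1: YES
Spare capacity = cμ − λ = 44.43 − 43.1 = 1.33/hr

Final: ρ = 0.9701; stable; margin = 1.33/hr


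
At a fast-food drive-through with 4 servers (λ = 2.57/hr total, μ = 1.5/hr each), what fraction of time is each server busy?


ρ = λ/(cμ) = 2.57/(4·1.5) = 2.57/6.00 = 0.4283

Final: 0.4283


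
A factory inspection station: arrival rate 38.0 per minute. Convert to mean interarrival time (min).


Mean interarrival time = 1/λ = 1/38.0 minute = 0.02632 minute
In minutes: 0.02632 × 1 = 0.02632 min

Final: 0.02632 min


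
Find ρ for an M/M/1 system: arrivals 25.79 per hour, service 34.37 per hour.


ρ = λ/μ = 25.79/34.37 = 0.7504

Final: 0.7504


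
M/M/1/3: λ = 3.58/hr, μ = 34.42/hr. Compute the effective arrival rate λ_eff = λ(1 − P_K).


ρ = 0.1040; P_K = (1−ρ)ρ^3/(1−ρ^4) = 0.001008
λ_eff = λ(1 − P_K) = 3.58·(1 − 0.001008) = 3.58·0.998992 = 3.5764 /hr

Final: 3.5764 /hr


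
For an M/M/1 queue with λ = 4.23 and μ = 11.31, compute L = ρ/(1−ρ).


ρ = λ/μ = 4.23/11.31 = 0.3740
L = ρ/(1−ρ) = 0.3740/(1 − 0.3740) = 0.3740/0.6260 = 0.5975

Final: 0.5975


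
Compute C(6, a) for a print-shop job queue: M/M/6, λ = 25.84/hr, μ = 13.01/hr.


a = λ/μ = 1.9862; ρ = a/6 = 0.3310
P₀ = 0.137026 (from M/M/c formula)
C(c,a) = [a^c/(c!(1−ρ))]·P₀ = [61.38910/(720·0.6690)]·0.137026
= 0.12745·0.137026 = 0.017464

Final: 0.017464


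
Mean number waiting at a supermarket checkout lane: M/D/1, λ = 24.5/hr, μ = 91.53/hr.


ρ = 24.5/91.53 = 0.2677
M/D/1: Lq = ρ²/(2(1−ρ)) = 0.07165/(2·0.7323) = 0.04892

Final: 0.04892


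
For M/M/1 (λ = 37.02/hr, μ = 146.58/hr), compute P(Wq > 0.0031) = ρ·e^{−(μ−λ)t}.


ρ = 37.02/146.58 = 0.2526
P(Wq > t) = ρ·e^{−(μ−λ)t} = 0.2526·e^{−0.3396}
= 0.2526·0.712029 = 0.179829

Final: 0.179829


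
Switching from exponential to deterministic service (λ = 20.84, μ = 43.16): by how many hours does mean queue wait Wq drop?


ρ = 20.84/43.16 = 0.4829
Wq(M/M/1) = ρ/(μ−λ) = 0.4829/22.32 = 0.02163 hr
Wq(M/D/1) = ρ/(2(μ−λ)) = 0.01082 hr
Savings = 0.02163 − 0.01082 = 0.01082 hr

Final: 0.01082 hr


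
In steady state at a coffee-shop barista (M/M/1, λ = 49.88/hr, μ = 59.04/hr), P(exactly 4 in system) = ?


ρ = 49.88/59.04 = 0.8449
P_n = (1−ρ)·ρ^n = (1 − 0.8449)·0.8449^4 = 0.1551·0.509472 = 0.079044

Final: 0.079044


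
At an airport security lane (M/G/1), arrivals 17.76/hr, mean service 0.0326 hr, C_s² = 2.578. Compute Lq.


ρ = λ·E[S] = 17.76·0.0326 = 0.5790
Lq = ρ²(1+C_s²)/(2(1−ρ)) = 0.3352·(1+2.578)/(2·0.4210)
= 0.3352·3.5780/0.8420 = 1.42438

Final: 1.42438


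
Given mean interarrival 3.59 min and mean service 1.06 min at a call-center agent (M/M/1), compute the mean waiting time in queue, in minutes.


λ = 60/3.59 = 16.7131 /hr
μ = 60/1.06 = 56.6038 /hr
ρ = λ/μ = 16.7131/56.6038 = 0.2953
Wq = ρ/(μ−λ) = 0.2953/(56.6038−16.7131) = 0.007402 hr
In minutes: 0.007402·60 = 0.4441 min

Final: 0.4441 min


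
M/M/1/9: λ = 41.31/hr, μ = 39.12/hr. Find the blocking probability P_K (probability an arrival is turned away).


ρ = λ/μ = 41.31/39.12 = 1.0560
P_K = (1−ρ)ρ^K/(1−ρ^(K+1)) = (-0.05598·1.632703)/(1 − 1.724104)
= -0.091401/-0.724104 = 0.126227

Final: 0.126227


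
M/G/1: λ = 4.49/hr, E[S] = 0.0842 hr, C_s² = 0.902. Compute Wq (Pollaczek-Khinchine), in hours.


ρ = λ·E[S] = 4.49·0.0842 = 0.3781
E[S²] = E[S]²(1+C_s²) = 0.0842²·(1+0.902) = 0.013484
Wq = λ·E[S²]/(2(1−ρ)) = 4.49·0.013484/(2·0.6219) = 0.04867 hr

Final: 0.04867 hr


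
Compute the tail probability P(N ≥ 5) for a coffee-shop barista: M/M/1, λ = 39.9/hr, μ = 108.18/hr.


ρ = 39.9/108.18 = 0.3688
P(N ≥ n) = ρ^n = 0.3688^5 = 0.006825

Final: 0.006825


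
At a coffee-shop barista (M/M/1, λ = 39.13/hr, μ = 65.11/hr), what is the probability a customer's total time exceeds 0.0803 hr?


W ~ Exponential(μ−λ) for M/M/1.
μ − λ = 65.11 − 39.13 = 25.9800
P(W > t) = e^{−(μ−λ)t} = e^{−2.0862} = 0.124159

Final: 0.124159
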